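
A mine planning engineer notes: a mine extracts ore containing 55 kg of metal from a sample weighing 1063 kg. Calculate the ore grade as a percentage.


5.174%

Ore grade = (metal mass / ore mass) * 100
= (55 / 1063) * 100
= 0.05174035748 * 100
= 5.174%


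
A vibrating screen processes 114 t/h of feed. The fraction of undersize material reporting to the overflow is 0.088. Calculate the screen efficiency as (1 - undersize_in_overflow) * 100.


Screen efficiency = (1 - fraction of undersize in overflow) * 100
= (1 - 0.088) * 100
= 0.912 * 100
= 91.2%

91.2%


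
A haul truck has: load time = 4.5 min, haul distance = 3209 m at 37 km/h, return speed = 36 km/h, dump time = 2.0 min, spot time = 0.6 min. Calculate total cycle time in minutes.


Convert haul speed to m/min: 37 * 1000/60 = 616.6666667 m/min
Haul time = 3209 / 616.6666667 = 5.203783784 min
Convert return speed to m/min: 36 * 1000/60 = 600 m/min
Return time = 3209 / 600 = 5.348333333 min
Total cycle time:
= 4.5 + 5.203783784 + 2.0 + 5.348333333 + 0.6
= 17.6521 min

17.6521 min


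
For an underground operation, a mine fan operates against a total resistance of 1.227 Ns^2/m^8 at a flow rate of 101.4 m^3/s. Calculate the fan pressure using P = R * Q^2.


12615.9649 Pa

Compute Q^2:
Q^2 = 101.4^2 = 10281.96
Compute pressure:
P = R * Q^2 = 1.227 * 10281.96
= 12615.9649 Pa


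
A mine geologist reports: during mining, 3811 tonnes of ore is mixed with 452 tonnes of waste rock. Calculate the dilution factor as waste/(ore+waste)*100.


Total material = ore + waste
= 3811 + 452 = 4263 tonnes
Dilution = waste / total * 100
= 452 / 4263 * 100
= 0.1060286183 * 100
= 10.6029%

10.6029%


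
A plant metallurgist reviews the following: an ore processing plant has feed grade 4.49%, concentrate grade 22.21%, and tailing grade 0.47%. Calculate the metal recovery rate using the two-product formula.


91.4679%

Using the two-product formula:
R = 100 * c * (f - t) / (f * (c - t))
Numerator = 100 * 22.21 * (4.49 - 0.47)
= 100 * 22.21 * 4.02
= 8928.42
Denominator = 4.49 * (22.21 - 0.47)
= 4.49 * 21.74
= 97.6126
R = 8928.42 / 97.6126
= 91.4679%


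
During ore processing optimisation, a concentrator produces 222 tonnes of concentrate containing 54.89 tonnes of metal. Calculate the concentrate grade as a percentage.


Grade = (metal in concentrate / concentrate mass) * 100
= (54.89 / 222) * 100
= 0.2472522523 * 100
= 24.7252%

24.7252%


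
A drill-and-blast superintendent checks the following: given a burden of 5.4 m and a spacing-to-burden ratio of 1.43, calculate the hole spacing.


7.722 m

Spacing = burden * ratio
= 5.4 * 1.43
= 7.722 m


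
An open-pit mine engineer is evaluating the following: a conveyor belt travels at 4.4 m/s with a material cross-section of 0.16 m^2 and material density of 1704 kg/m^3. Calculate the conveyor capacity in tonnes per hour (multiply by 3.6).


Volumetric flow = speed * area
= 4.4 * 0.16 = 0.704 m^3/s
Mass flow = volumetric * density
= 0.704 * 1704 = 1199.616 kg/s
Convert to t/h: multiply by 3.6
Capacity = 1199.616 * 3.6
= 4318.6176 t/h

4318.6176 t/h


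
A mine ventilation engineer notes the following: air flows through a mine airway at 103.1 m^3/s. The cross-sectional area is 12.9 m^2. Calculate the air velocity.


7.9922 m/s

Velocity = flow rate / cross-sectional area
= 103.1 / 12.9
= 7.9922 m/s


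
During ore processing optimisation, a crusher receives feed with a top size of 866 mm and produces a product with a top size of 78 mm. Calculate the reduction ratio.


11.1026

Reduction ratio = feed size / product size
= 866 / 78
= 11.1026


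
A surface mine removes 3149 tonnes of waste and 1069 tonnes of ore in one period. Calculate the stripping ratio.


2.9457

Stripping ratio = waste tonnage / ore tonnage
= 3149 / 1069
= 2.9457


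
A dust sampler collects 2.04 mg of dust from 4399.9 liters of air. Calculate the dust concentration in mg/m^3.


0.4636 mg/m^3

Convert liters to m^3: 1 m^3 = 1000 L
Concentration = mass / volume * 1000
= 2.04 / 4399.9 * 1000
= 0.0004636469011 * 1000
= 0.4636 mg/m^3


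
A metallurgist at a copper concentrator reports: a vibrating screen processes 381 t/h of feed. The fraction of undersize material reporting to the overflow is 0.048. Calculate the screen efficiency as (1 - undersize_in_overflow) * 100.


95.2%

Screen efficiency = (1 - fraction of undersize in overflow) * 100
= (1 - 0.048) * 100
= 0.952 * 100
= 95.2%


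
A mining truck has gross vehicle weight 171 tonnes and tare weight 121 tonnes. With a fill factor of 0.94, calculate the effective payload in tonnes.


Maximum payload = gross - tare
= 171 - 121 = 50 tonnes
Effective payload = max payload * fill factor
= 50 * 0.94
= 47.0 tonnes

47.0 tonnes


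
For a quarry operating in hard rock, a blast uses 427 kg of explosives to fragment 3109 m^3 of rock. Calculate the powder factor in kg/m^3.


0.1373 kg/m^3

Powder factor = explosive mass / rock volume
= 427 / 3109
= 0.1373 kg/m^3


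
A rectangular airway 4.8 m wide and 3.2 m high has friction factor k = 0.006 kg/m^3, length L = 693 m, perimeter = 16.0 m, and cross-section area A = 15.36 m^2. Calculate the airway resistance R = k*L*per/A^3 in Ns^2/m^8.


0.0184 Ns^2/m^8

Compute the numerator:
k * L * per = 0.006 * 693 * 16.0
= 66.528
Compute the denominator:
A^3 = 15.36^3 = 3623.878656
Resistance:
R = 66.528 / 3623.878656
= 0.0184 Ns^2/m^8


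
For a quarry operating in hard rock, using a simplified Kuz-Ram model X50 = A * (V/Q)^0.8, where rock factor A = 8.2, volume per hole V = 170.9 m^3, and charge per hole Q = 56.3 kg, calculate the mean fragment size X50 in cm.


Compute V/Q:
V/Q = 170.9 / 56.3 = 3.035523979
Raise to the power 0.8:
(V/Q)^0.8 = 3.035523979^0.8 = 2.431011058
Multiply by A:
X50 = 8.2 * 2.431011058
= 19.9343 cm

19.9343 cm


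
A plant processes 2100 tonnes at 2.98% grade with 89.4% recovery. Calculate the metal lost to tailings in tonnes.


Total metal in feed:
= 2100 * 2.98 / 100 = 62.58 tonnes
Metal recovered:
= 62.58 * 89.4 / 100 = 55.94652 tonnes
Metal lost to tailings:
= 62.58 - 55.94652
= 6.6335 tonnes

6.6335 tonnes


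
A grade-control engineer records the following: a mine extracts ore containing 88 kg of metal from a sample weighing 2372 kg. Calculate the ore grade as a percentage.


Ore grade = (metal mass / ore mass) * 100
= (88 / 2372) * 100
= 0.0370994941 * 100
= 3.7099%

3.7099%


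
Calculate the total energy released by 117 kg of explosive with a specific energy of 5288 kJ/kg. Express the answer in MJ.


Energy = mass * specific_energy / 1000
= 117 * 5288 / 1000
= 618696 / 1000
= 618.696 MJ

618.696 MJ


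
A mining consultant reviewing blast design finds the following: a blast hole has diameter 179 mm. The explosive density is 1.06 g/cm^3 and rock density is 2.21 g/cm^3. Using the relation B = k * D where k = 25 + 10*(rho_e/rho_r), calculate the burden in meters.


First, compute k:
rho_e / rho_r = 1.06 / 2.21 = 0.479638009
k = 25 + 10 * 0.479638009 = 29.79638009
Then, compute burden:
B = k * D / 1000 = 29.79638009 * 179 / 1000
= 5333.552036 / 1000
= 5.3336 m

5.3336 m


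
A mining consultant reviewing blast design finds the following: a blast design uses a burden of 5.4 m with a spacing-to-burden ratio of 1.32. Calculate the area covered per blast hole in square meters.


First, find the spacing:
Spacing = burden * ratio = 5.4 * 1.32
= 7.128 m
Then, calculate the area:
Area = burden * spacing = 5.4 * 7.128
= 38.4912 m^2

38.4912 m^2


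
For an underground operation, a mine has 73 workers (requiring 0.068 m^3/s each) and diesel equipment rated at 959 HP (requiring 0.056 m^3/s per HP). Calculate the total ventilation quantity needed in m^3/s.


Airflow for workers:
Q_people = 73 * 0.068 = 4.964 m^3/s
Airflow for diesel equipment:
Q_diesel = 959 * 0.056 = 53.704 m^3/s
Total ventilation:
Q_total = 4.964 + 53.704
= 58.668 m^3/s

58.668 m^3/s


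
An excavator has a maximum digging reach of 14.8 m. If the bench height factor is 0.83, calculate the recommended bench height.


Bench height = reach * factor
= 14.8 * 0.83
= 12.284 m

12.284 m


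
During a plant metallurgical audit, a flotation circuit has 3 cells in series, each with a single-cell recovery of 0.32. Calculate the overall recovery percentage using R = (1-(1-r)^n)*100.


68.5568%

Complement of single-cell recovery:
1 - r = 1 - 0.32 = 0.68
Raise to power n:
(1 - r)^3 = 0.68^3 = 0.314432
Overall recovery:
R = (1 - 0.314432) * 100
= 68.5568%


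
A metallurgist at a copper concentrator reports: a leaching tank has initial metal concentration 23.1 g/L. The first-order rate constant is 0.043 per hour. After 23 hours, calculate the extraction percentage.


62.8052%

Compute the exponent:
-k * t = -0.043 * 23 = -0.989
Remaining concentration:
C = 23.1 * exp(-0.989)
= 23.1 * 0.3719484536
= 8.592009277 g/L
Extracted = 23.1 - 8.592009277 = 14.50799072 g/L
Extraction % = 14.50799072 / 23.1 * 100
= 62.8052%


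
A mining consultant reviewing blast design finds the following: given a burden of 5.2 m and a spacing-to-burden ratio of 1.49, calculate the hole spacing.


7.748 m

Spacing = burden * ratio
= 5.2 * 1.49
= 7.748 m


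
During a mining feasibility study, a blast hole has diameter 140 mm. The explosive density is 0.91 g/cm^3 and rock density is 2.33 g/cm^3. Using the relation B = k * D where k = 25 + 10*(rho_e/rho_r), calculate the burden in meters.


First, compute k:
rho_e / rho_r = 0.91 / 2.33 = 0.3905579399
k = 25 + 10 * 0.3905579399 = 28.9055794
Then, compute burden:
B = k * D / 1000 = 28.9055794 * 140 / 1000
= 4046.781116 / 1000
= 4.0468 m

4.0468 m


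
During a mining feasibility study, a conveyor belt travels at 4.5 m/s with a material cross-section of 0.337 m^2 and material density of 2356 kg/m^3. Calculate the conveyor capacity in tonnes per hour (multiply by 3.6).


Volumetric flow = speed * area
= 4.5 * 0.337 = 1.5165 m^3/s
Mass flow = volumetric * density
= 1.5165 * 2356 = 3572.874 kg/s
Convert to t/h: multiply by 3.6
Capacity = 3572.874 * 3.6
= 12862.3464 t/h

12862.3464 t/h


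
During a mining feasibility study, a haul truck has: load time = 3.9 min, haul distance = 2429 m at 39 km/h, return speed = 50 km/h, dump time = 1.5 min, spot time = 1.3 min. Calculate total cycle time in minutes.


Convert haul speed to m/min: 39 * 1000/60 = 650 m/min
Haul time = 2429 / 650 = 3.736923077 min
Convert return speed to m/min: 50 * 1000/60 = 833.3333333 m/min
Return time = 2429 / 833.3333333 = 2.9148 min
Total cycle time:
= 3.9 + 3.736923077 + 1.5 + 2.9148 + 1.3
= 13.3517 min

13.3517 min


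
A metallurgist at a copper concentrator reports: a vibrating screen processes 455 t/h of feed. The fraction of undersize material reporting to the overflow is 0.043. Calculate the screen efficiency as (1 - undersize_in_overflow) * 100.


95.7%

Screen efficiency = (1 - fraction of undersize in overflow) * 100
= (1 - 0.043) * 100
= 0.957 * 100
= 95.7%


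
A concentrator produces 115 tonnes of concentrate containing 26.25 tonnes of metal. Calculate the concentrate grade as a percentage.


22.8261%

Grade = (metal in concentrate / concentrate mass) * 100
= (26.25 / 115) * 100
= 0.2282608696 * 100
= 22.8261%


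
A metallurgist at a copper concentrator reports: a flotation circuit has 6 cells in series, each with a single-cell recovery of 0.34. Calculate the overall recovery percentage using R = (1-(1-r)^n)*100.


91.7346%

Complement of single-cell recovery:
1 - r = 1 - 0.34 = 0.66
Raise to power n:
(1 - r)^6 = 0.66^6 = 0.08265395002
Overall recovery:
R = (1 - 0.08265395002) * 100
= 91.7346%


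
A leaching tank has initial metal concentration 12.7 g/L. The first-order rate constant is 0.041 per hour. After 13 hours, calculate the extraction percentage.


41.3158%

Compute the exponent:
-k * t = -0.041 * 13 = -0.533
Remaining concentration:
C = 12.7 * exp(-0.533)
= 12.7 * 0.5868418008
= 7.452890871 g/L
Extracted = 12.7 - 7.452890871 = 5.247109129 g/L
Extraction % = 5.247109129 / 12.7 * 100
= 41.3158%


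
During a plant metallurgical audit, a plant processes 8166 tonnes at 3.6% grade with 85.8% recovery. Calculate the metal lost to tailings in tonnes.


Total metal in feed:
= 8166 * 3.6 / 100 = 293.976 tonnes
Metal recovered:
= 293.976 * 85.8 / 100 = 252.231408 tonnes
Metal lost to tailings:
= 293.976 - 252.231408
= 41.7446 tonnes

41.7446 tonnes


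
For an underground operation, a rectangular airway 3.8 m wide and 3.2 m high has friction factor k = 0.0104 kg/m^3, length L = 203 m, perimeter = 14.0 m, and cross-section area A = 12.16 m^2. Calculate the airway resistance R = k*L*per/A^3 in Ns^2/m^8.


0.0164 Ns^2/m^8

Compute the numerator:
k * L * per = 0.0104 * 203 * 14.0
= 29.5568
Compute the denominator:
A^3 = 12.16^3 = 1798.045696
Resistance:
R = 29.5568 / 1798.045696
= 0.0164 Ns^2/m^8


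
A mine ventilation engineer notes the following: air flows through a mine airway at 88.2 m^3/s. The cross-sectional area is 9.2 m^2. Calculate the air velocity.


9.587 m/s

Velocity = flow rate / cross-sectional area
= 88.2 / 9.2
= 9.587 m/s


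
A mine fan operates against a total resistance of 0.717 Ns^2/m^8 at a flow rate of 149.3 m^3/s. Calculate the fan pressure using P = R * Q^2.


Compute Q^2:
Q^2 = 149.3^2 = 22290.49
Compute pressure:
P = R * Q^2 = 0.717 * 22290.49
= 15982.2813 Pa

15982.2813 Pa


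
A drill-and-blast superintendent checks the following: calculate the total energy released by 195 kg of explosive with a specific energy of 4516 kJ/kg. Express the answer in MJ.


Energy = mass * specific_energy / 1000
= 195 * 4516 / 1000
= 880620 / 1000
= 880.62 MJ

880.62 MJ


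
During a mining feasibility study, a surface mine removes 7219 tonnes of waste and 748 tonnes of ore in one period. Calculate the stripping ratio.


Stripping ratio = waste tonnage / ore tonnage
= 7219 / 748
= 9.6511

9.6511


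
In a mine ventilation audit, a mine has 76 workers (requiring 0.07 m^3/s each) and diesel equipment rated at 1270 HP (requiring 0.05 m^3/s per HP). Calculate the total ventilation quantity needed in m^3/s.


68.82 m^3/s

Airflow for workers:
Q_people = 76 * 0.07 = 5.32 m^3/s
Airflow for diesel equipment:
Q_diesel = 1270 * 0.05 = 63.5 m^3/s
Total ventilation:
Q_total = 5.32 + 63.5
= 68.82 m^3/s


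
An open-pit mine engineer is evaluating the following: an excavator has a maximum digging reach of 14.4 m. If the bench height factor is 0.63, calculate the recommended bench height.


9.072 m

Bench height = reach * factor
= 14.4 * 0.63
= 9.072 m


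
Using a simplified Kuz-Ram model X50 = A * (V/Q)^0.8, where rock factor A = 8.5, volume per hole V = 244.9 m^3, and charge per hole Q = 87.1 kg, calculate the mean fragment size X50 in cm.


Compute V/Q:
V/Q = 244.9 / 87.1 = 2.811710677
Raise to the power 0.8:
(V/Q)^0.8 = 2.811710677^0.8 = 2.286527895
Multiply by A:
X50 = 8.5 * 2.286527895
= 19.4355 cm

19.4355 cm


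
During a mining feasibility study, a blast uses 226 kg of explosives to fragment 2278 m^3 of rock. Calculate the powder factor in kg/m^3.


0.0992 kg/m^3

Powder factor = explosive mass / rock volume
= 226 / 2278
= 0.0992 kg/m^3


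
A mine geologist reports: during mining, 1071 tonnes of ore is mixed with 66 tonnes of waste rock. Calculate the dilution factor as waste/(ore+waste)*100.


Total material = ore + waste
= 1071 + 66 = 1137 tonnes
Dilution = waste / total * 100
= 66 / 1137 * 100
= 0.0580474934 * 100
= 5.8047%

5.8047%


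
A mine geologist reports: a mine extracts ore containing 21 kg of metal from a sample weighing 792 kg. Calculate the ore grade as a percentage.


Ore grade = (metal mass / ore mass) * 100
= (21 / 792) * 100
= 0.02651515152 * 100
= 2.6515%

2.6515%


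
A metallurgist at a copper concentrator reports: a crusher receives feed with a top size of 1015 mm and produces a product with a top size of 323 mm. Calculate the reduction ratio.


Reduction ratio = feed size / product size
= 1015 / 323
= 3.1424

3.1424


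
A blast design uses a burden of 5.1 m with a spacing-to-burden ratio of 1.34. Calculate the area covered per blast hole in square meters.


34.8534 m^2

First, find the spacing:
Spacing = burden * ratio = 5.1 * 1.34
= 6.834 m
Then, calculate the area:
Area = burden * spacing = 5.1 * 6.834
= 34.8534 m^2


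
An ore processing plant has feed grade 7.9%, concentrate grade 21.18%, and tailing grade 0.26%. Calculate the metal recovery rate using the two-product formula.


97.9108%

Using the two-product formula:
R = 100 * c * (f - t) / (f * (c - t))
Numerator = 100 * 21.18 * (7.9 - 0.26)
= 100 * 21.18 * 7.64
= 16181.52
Denominator = 7.9 * (21.18 - 0.26)
= 7.9 * 20.92
= 165.268
R = 16181.52 / 165.268
= 97.9108%


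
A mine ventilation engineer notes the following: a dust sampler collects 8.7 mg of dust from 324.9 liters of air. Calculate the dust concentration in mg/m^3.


26.7775 mg/m^3

Convert liters to m^3: 1 m^3 = 1000 L
Concentration = mass / volume * 1000
= 8.7 / 324.9 * 1000
= 0.02677746999 * 1000
= 26.7775 mg/m^3


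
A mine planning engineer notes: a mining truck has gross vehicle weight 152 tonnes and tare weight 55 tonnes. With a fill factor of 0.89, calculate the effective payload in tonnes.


Maximum payload = gross - tare
= 152 - 55 = 97 tonnes
Effective payload = max payload * fill factor
= 97 * 0.89
= 86.33 tonnes

86.33 tonnes


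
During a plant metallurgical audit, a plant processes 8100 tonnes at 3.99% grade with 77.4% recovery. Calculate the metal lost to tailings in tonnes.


73.0409 tonnes

Total metal in feed:
= 8100 * 3.99 / 100 = 323.19 tonnes
Metal recovered:
= 323.19 * 77.4 / 100 = 250.14906 tonnes
Metal lost to tailings:
= 323.19 - 250.14906
= 73.0409 tonnes


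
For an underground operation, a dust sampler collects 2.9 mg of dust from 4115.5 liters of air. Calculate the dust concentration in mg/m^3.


Convert liters to m^3: 1 m^3 = 1000 L
Concentration = mass / volume * 1000
= 2.9 / 4115.5 * 1000
= 0.0007046531406 * 1000
= 0.7047 mg/m^3

0.7047 mg/m^3


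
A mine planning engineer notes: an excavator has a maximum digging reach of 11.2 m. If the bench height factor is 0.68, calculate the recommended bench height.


Bench height = reach * factor
= 11.2 * 0.68
= 7.616 m

7.616 m


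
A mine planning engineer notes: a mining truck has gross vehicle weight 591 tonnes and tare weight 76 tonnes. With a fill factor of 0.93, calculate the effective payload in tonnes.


478.95 tonnes

Maximum payload = gross - tare
= 591 - 76 = 515 tonnes
Effective payload = max payload * fill factor
= 515 * 0.93
= 478.95 tonnes


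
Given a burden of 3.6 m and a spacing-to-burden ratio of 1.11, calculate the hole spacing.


3.996 m

Spacing = burden * ratio
= 3.6 * 1.11
= 3.996 m


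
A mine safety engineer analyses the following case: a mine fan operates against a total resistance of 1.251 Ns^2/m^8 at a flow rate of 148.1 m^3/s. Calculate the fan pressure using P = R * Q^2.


Compute Q^2:
Q^2 = 148.1^2 = 21933.61
Compute pressure:
P = R * Q^2 = 1.251 * 21933.61
= 27438.9461 Pa

27438.9461 Pa


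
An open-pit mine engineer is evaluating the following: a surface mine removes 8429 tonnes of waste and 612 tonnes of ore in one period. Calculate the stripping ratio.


Stripping ratio = waste tonnage / ore tonnage
= 8429 / 612
= 13.7729

13.7729


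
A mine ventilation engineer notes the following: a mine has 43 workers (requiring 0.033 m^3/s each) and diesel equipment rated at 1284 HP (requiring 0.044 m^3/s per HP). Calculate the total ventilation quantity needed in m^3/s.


57.915 m^3/s

Airflow for workers:
Q_people = 43 * 0.033 = 1.419 m^3/s
Airflow for diesel equipment:
Q_diesel = 1284 * 0.044 = 56.496 m^3/s
Total ventilation:
Q_total = 1.419 + 56.496
= 57.915 m^3/s


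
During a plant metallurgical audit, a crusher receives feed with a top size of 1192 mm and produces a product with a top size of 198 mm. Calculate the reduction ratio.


6.0202

Reduction ratio = feed size / product size
= 1192 / 198
= 6.0202


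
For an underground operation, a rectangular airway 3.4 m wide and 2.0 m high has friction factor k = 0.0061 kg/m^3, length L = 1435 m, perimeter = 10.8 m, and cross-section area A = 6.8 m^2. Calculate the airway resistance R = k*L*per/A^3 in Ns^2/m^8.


Compute the numerator:
k * L * per = 0.0061 * 1435 * 10.8
= 94.5378
Compute the denominator:
A^3 = 6.8^3 = 314.432
Resistance:
R = 94.5378 / 314.432
= 0.3007 Ns^2/m^8

0.3007 Ns^2/m^8


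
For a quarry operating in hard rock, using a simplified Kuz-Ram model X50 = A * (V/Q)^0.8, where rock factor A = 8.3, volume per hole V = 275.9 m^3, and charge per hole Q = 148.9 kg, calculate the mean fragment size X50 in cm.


13.5945 cm

Compute V/Q:
V/Q = 275.9 / 148.9 = 1.852921424
Raise to the power 0.8:
(V/Q)^0.8 = 1.852921424^0.8 = 1.637893284
Multiply by A:
X50 = 8.3 * 1.637893284
= 13.5945 cm


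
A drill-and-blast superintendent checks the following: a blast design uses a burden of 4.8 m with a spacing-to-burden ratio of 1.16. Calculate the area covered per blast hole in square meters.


First, find the spacing:
Spacing = burden * ratio = 4.8 * 1.16
= 5.568 m
Then, calculate the area:
Area = burden * spacing = 4.8 * 5.568
= 26.7264 m^2

26.7264 m^2


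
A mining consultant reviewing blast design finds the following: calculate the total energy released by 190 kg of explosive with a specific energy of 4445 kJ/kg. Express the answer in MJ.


Energy = mass * specific_energy / 1000
= 190 * 4445 / 1000
= 844550 / 1000
= 844.55 MJ

844.55 MJ


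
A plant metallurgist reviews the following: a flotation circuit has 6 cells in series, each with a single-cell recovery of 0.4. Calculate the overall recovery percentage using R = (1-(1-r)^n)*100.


95.3344%

Complement of single-cell recovery:
1 - r = 1 - 0.4 = 0.6
Raise to power n:
(1 - r)^6 = 0.6^6 = 0.046656
Overall recovery:
R = (1 - 0.046656) * 100
= 95.3344%


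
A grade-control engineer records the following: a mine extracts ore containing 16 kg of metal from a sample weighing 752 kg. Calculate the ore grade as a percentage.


2.1277%

Ore grade = (metal mass / ore mass) * 100
= (16 / 752) * 100
= 0.02127659574 * 100
= 2.1277%


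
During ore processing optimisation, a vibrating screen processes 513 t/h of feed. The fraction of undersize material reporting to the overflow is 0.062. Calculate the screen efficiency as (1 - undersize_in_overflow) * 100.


Screen efficiency = (1 - fraction of undersize in overflow) * 100
= (1 - 0.062) * 100
= 0.938 * 100
= 93.8%

93.8%


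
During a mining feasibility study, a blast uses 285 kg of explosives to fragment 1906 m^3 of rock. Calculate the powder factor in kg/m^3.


0.1495 kg/m^3

Powder factor = explosive mass / rock volume
= 285 / 1906
= 0.1495 kg/m^3


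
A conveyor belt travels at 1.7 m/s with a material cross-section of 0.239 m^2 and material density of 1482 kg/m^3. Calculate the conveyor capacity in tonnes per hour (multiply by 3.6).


Volumetric flow = speed * area
= 1.7 * 0.239 = 0.4063 m^3/s
Mass flow = volumetric * density
= 0.4063 * 1482 = 602.1366 kg/s
Convert to t/h: multiply by 3.6
Capacity = 602.1366 * 3.6
= 2167.6918 t/h

2167.6918 t/h


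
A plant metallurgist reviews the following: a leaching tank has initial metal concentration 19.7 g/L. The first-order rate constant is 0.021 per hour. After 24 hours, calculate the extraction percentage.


39.5891%

Compute the exponent:
-k * t = -0.021 * 24 = -0.504
Remaining concentration:
C = 19.7 * exp(-0.504)
= 19.7 * 0.6041093829
= 11.90095484 g/L
Extracted = 19.7 - 11.90095484 = 7.799045158 g/L
Extraction % = 7.799045158 / 19.7 * 100
= 39.5891%


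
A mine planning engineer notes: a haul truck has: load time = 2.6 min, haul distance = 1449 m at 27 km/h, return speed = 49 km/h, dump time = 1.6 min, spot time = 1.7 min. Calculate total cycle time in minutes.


10.8943 min

Convert haul speed to m/min: 27 * 1000/60 = 450 m/min
Haul time = 1449 / 450 = 3.22 min
Convert return speed to m/min: 49 * 1000/60 = 816.6666667 m/min
Return time = 1449 / 816.6666667 = 1.774285714 min
Total cycle time:
= 2.6 + 3.22 + 1.6 + 1.774285714 + 1.7
= 10.8943 min


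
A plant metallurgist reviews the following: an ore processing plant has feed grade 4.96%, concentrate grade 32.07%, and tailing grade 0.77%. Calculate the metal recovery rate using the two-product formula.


86.554%

Using the two-product formula:
R = 100 * c * (f - t) / (f * (c - t))
Numerator = 100 * 32.07 * (4.96 - 0.77)
= 100 * 32.07 * 4.19
= 13437.33
Denominator = 4.96 * (32.07 - 0.77)
= 4.96 * 31.3
= 155.248
R = 13437.33 / 155.248
= 86.554%


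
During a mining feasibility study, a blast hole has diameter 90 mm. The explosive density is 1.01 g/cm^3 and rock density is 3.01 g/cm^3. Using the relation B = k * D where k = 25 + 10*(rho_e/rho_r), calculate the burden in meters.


2.552 m

First, compute k:
rho_e / rho_r = 1.01 / 3.01 = 0.3355481728
k = 25 + 10 * 0.3355481728 = 28.35548173
Then, compute burden:
B = k * D / 1000 = 28.35548173 * 90 / 1000
= 2551.993355 / 1000
= 2.552 m


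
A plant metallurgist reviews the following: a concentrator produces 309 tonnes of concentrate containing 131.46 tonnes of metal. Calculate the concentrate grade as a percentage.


Grade = (metal in concentrate / concentrate mass) * 100
= (131.46 / 309) * 100
= 0.4254368932 * 100
= 42.5437%

42.5437%


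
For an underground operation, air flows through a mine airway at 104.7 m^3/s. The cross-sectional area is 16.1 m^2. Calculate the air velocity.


6.5031 m/s

Velocity = flow rate / cross-sectional area
= 104.7 / 16.1
= 6.5031 m/s


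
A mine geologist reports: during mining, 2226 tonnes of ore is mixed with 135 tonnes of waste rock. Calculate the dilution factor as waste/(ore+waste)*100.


Total material = ore + waste
= 2226 + 135 = 2361 tonnes
Dilution = waste / total * 100
= 135 / 2361 * 100
= 0.05717916137 * 100
= 5.7179%

5.7179%


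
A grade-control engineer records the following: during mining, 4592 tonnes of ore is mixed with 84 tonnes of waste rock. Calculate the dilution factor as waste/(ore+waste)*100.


1.7964%

Total material = ore + waste
= 4592 + 84 = 4676 tonnes
Dilution = waste / total * 100
= 84 / 4676 * 100
= 0.01796407186 * 100
= 1.7964%


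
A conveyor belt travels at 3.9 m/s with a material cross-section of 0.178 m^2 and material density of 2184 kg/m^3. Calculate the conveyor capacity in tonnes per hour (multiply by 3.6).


5458.0781 t/h

Volumetric flow = speed * area
= 3.9 * 0.178 = 0.6942 m^3/s
Mass flow = volumetric * density
= 0.6942 * 2184 = 1516.1328 kg/s
Convert to t/h: multiply by 3.6
Capacity = 1516.1328 * 3.6
= 5458.0781 t/h


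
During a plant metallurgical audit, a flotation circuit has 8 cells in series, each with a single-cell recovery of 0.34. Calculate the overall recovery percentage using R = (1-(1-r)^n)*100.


Complement of single-cell recovery:
1 - r = 1 - 0.34 = 0.66
Raise to power n:
(1 - r)^8 = 0.66^8 = 0.03600406063
Overall recovery:
R = (1 - 0.03600406063) * 100
= 96.3996%

96.3996%


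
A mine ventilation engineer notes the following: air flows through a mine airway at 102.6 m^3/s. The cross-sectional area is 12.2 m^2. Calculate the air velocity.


Velocity = flow rate / cross-sectional area
= 102.6 / 12.2
= 8.4098 m/s

8.4098 m/s


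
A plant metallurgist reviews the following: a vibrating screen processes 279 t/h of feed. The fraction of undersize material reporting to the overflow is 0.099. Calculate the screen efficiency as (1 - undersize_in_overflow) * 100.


90.1%

Screen efficiency = (1 - fraction of undersize in overflow) * 100
= (1 - 0.099) * 100
= 0.901 * 100
= 90.1%


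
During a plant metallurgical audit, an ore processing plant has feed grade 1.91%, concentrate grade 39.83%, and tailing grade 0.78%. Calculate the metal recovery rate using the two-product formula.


60.344%

Using the two-product formula:
R = 100 * c * (f - t) / (f * (c - t))
Numerator = 100 * 39.83 * (1.91 - 0.78)
= 100 * 39.83 * 1.13
= 4500.79
Denominator = 1.91 * (39.83 - 0.78)
= 1.91 * 39.05
= 74.5855
R = 4500.79 / 74.5855
= 60.344%


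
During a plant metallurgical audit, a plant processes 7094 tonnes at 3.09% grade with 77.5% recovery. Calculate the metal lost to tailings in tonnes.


49.321 tonnes

Total metal in feed:
= 7094 * 3.09 / 100 = 219.2046 tonnes
Metal recovered:
= 219.2046 * 77.5 / 100 = 169.883565 tonnes
Metal lost to tailings:
= 219.2046 - 169.883565
= 49.321 tonnes


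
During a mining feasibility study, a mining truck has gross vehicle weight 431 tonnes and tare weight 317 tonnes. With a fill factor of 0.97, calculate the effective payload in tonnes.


110.58 tonnes

Maximum payload = gross - tare
= 431 - 317 = 114 tonnes
Effective payload = max payload * fill factor
= 114 * 0.97
= 110.58 tonnes


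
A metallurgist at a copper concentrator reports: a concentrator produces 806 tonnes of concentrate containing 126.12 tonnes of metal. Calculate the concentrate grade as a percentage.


Grade = (metal in concentrate / concentrate mass) * 100
= (126.12 / 806) * 100
= 0.1564764268 * 100
= 15.6476%

15.6476%


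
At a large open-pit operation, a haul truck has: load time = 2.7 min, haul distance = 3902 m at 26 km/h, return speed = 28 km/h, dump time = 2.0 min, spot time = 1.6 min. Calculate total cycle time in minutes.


Convert haul speed to m/min: 26 * 1000/60 = 433.3333333 m/min
Haul time = 3902 / 433.3333333 = 9.004615385 min
Convert return speed to m/min: 28 * 1000/60 = 466.6666667 m/min
Return time = 3902 / 466.6666667 = 8.361428571 min
Total cycle time:
= 2.7 + 9.004615385 + 2.0 + 8.361428571 + 1.6
= 23.666 min

23.666 min


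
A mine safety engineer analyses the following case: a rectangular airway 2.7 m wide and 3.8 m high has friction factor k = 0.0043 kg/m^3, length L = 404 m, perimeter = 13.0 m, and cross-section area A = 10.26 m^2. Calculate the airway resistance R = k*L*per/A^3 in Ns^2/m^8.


Compute the numerator:
k * L * per = 0.0043 * 404 * 13.0
= 22.5836
Compute the denominator:
A^3 = 10.26^3 = 1080.045576
Resistance:
R = 22.5836 / 1080.045576
= 0.0209 Ns^2/m^8

0.0209 Ns^2/m^8


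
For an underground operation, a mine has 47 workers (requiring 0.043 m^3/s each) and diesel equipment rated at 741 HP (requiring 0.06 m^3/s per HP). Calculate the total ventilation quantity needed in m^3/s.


Airflow for workers:
Q_people = 47 * 0.043 = 2.021 m^3/s
Airflow for diesel equipment:
Q_diesel = 741 * 0.06 = 44.46 m^3/s
Total ventilation:
Q_total = 2.021 + 44.46
= 46.481 m^3/s

46.481 m^3/s


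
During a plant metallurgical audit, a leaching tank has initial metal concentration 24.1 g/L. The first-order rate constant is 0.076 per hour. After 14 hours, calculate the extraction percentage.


Compute the exponent:
-k * t = -0.076 * 14 = -1.064
Remaining concentration:
C = 24.1 * exp(-1.064)
= 24.1 * 0.345072755
= 8.316253397 g/L
Extracted = 24.1 - 8.316253397 = 15.7837466 g/L
Extraction % = 15.7837466 / 24.1 * 100
= 65.4927%

65.4927%


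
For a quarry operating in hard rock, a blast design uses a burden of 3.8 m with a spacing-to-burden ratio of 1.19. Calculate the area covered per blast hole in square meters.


17.1836 m^2

First, find the spacing:
Spacing = burden * ratio = 3.8 * 1.19
= 4.522 m
Then, calculate the area:
Area = burden * spacing = 3.8 * 4.522
= 17.1836 m^2


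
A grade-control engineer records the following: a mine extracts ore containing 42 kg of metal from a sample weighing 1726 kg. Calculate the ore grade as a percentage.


2.4334%

Ore grade = (metal mass / ore mass) * 100
= (42 / 1726) * 100
= 0.02433371958 * 100
= 2.4334%


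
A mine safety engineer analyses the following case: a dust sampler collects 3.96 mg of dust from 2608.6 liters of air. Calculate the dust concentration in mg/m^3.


1.5181 mg/m^3

Convert liters to m^3: 1 m^3 = 1000 L
Concentration = mass / volume * 1000
= 3.96 / 2608.6 * 1000
= 0.001518055662 * 1000
= 1.5181 mg/m^3


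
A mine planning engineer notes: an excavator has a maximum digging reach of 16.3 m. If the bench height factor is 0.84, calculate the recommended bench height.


13.692 m

Bench height = reach * factor
= 16.3 * 0.84
= 13.692 m


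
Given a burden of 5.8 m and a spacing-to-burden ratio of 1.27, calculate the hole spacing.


7.366 m

Spacing = burden * ratio
= 5.8 * 1.27
= 7.366 m


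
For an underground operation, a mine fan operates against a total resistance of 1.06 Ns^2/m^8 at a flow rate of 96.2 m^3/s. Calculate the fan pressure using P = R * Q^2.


Compute Q^2:
Q^2 = 96.2^2 = 9254.44
Compute pressure:
P = R * Q^2 = 1.06 * 9254.44
= 9809.7064 Pa

9809.7064 Pa


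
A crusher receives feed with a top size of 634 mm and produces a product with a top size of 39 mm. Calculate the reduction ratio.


Reduction ratio = feed size / product size
= 634 / 39
= 16.2564

16.2564


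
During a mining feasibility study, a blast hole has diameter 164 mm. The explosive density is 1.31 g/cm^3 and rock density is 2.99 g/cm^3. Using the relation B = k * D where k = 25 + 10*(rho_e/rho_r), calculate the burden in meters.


4.8185 m

First, compute k:
rho_e / rho_r = 1.31 / 2.99 = 0.4381270903
k = 25 + 10 * 0.4381270903 = 29.3812709
Then, compute burden:
B = k * D / 1000 = 29.3812709 * 164 / 1000
= 4818.528428 / 1000
= 4.8185 m


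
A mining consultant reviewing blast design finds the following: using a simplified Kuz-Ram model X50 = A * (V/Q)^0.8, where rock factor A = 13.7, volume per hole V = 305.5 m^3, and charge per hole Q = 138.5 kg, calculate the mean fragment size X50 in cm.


25.797 cm

Compute V/Q:
V/Q = 305.5 / 138.5 = 2.205776173
Raise to the power 0.8:
(V/Q)^0.8 = 2.205776173^0.8 = 1.88299494
Multiply by A:
X50 = 13.7 * 1.88299494
= 25.797 cm


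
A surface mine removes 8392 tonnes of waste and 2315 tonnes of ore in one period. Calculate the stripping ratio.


3.6251

Stripping ratio = waste tonnage / ore tonnage
= 8392 / 2315
= 3.6251


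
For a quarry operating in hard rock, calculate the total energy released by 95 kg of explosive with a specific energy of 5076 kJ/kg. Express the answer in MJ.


482.22 MJ

Energy = mass * specific_energy / 1000
= 95 * 5076 / 1000
= 482220 / 1000
= 482.22 MJ


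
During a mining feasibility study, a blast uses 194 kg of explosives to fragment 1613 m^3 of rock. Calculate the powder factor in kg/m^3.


0.1203 kg/m^3

Powder factor = explosive mass / rock volume
= 194 / 1613
= 0.1203 kg/m^3


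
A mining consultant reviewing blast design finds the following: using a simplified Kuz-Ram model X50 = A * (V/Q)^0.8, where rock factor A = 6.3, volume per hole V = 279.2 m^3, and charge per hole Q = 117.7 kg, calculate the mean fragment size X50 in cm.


12.5734 cm

Compute V/Q:
V/Q = 279.2 / 117.7 = 2.37213254
Raise to the power 0.8:
(V/Q)^0.8 = 2.37213254^0.8 = 1.995773082
Multiply by A:
X50 = 6.3 * 1.995773082
= 12.5734 cm


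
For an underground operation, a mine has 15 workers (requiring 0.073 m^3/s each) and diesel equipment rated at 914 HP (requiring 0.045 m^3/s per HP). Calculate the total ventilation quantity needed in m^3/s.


42.225 m^3/s

Airflow for workers:
Q_people = 15 * 0.073 = 1.095 m^3/s
Airflow for diesel equipment:
Q_diesel = 914 * 0.045 = 41.13 m^3/s
Total ventilation:
Q_total = 1.095 + 41.13
= 42.225 m^3/s


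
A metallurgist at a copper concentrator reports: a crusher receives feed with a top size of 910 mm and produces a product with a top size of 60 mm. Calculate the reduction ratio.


Reduction ratio = feed size / product size
= 910 / 60
= 15.1667

15.1667


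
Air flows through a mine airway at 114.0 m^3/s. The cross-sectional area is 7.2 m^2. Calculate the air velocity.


15.8333 m/s

Velocity = flow rate / cross-sectional area
= 114.0 / 7.2
= 15.8333 m/s


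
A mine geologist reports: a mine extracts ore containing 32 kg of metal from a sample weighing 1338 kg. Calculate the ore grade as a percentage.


Ore grade = (metal mass / ore mass) * 100
= (32 / 1338) * 100
= 0.02391629297 * 100
= 2.3916%

2.3916%


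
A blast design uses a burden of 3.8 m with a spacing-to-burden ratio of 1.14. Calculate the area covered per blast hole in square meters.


First, find the spacing:
Spacing = burden * ratio = 3.8 * 1.14
= 4.332 m
Then, calculate the area:
Area = burden * spacing = 3.8 * 4.332
= 16.4616 m^2

16.4616 m^2


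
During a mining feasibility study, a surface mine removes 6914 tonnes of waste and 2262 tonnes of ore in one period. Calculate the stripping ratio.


Stripping ratio = waste tonnage / ore tonnage
= 6914 / 2262
= 3.0566

3.0566


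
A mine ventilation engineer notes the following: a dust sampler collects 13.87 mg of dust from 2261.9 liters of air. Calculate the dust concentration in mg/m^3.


6.132 mg/m^3

Convert liters to m^3: 1 m^3 = 1000 L
Concentration = mass / volume * 1000
= 13.87 / 2261.9 * 1000
= 0.00613201291 * 1000
= 6.132 mg/m^3


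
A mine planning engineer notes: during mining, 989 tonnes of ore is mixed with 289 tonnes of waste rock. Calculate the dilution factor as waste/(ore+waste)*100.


22.6135%

Total material = ore + waste
= 989 + 289 = 1278 tonnes
Dilution = waste / total * 100
= 289 / 1278 * 100
= 0.2261345853 * 100
= 22.6135%


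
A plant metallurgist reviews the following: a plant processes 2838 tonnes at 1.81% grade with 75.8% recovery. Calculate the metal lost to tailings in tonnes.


12.431 tonnes

Total metal in feed:
= 2838 * 1.81 / 100 = 51.3678 tonnes
Metal recovered:
= 51.3678 * 75.8 / 100 = 38.9367924 tonnes
Metal lost to tailings:
= 51.3678 - 38.9367924
= 12.431 tonnes


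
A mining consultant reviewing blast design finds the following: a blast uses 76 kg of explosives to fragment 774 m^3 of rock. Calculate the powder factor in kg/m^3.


0.0982 kg/m^3

Powder factor = explosive mass / rock volume
= 76 / 774
= 0.0982 kg/m^3


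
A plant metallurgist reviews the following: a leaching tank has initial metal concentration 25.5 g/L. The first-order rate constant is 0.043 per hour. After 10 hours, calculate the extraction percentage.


34.9491%

Compute the exponent:
-k * t = -0.043 * 10 = -0.43
Remaining concentration:
C = 25.5 * exp(-0.43)
= 25.5 * 0.6505090947
= 16.58798192 g/L
Extracted = 25.5 - 16.58798192 = 8.912018085 g/L
Extraction % = 8.912018085 / 25.5 * 100
= 34.9491%


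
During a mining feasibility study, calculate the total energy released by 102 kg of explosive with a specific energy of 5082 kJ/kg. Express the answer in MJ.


518.364 MJ

Energy = mass * specific_energy / 1000
= 102 * 5082 / 1000
= 518364 / 1000
= 518.364 MJ


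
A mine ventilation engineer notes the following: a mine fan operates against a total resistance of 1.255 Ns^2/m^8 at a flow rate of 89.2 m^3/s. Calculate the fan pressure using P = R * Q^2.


9985.5832 Pa

Compute Q^2:
Q^2 = 89.2^2 = 7956.64
Compute pressure:
P = R * Q^2 = 1.255 * 7956.64
= 9985.5832 Pa


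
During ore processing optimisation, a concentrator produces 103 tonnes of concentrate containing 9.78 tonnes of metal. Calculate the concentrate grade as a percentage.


9.4951%

Grade = (metal in concentrate / concentrate mass) * 100
= (9.78 / 103) * 100
= 0.09495145631 * 100
= 9.4951%


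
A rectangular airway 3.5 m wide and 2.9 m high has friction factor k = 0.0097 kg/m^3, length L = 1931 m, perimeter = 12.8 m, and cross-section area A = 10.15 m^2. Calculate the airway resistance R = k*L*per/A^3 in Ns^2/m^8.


Compute the numerator:
k * L * per = 0.0097 * 1931 * 12.8
= 239.75296
Compute the denominator:
A^3 = 10.15^3 = 1045.678375
Resistance:
R = 239.75296 / 1045.678375
= 0.2293 Ns^2/m^8

0.2293 Ns^2/m^8


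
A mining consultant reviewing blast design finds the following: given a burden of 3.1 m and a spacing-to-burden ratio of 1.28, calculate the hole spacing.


3.968 m

Spacing = burden * ratio
= 3.1 * 1.28
= 3.968 m
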